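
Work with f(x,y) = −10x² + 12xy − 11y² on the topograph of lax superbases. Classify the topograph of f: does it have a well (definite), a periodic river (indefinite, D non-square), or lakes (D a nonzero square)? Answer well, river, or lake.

D = b²−4ac = 12² − 4·(-10)·(-11) = -296
D < 0 ⇒ definite ⇒ every region one sign ⇒ single well

well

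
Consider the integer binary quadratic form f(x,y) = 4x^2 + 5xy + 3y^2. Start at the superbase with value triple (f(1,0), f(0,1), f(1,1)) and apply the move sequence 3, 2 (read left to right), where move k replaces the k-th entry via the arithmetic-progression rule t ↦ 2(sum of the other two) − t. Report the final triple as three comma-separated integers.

start (4,3,12) = (f(1,0),f(0,1),f(1,1))
replace slot 3: 2·(4+3) − 12 = 2 → (4,3,2)
replace slot 2: 2·(4+2) − 3 = 9 → (4,9,2)

4,9,2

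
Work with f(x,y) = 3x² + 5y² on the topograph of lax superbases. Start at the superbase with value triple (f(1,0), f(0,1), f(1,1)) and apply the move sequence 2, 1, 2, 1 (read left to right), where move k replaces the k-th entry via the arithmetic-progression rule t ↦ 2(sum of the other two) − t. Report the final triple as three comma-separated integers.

start (3,5,8) = (f(1,0),f(0,1),f(1,1))
replace slot 2: 2·(3+8) − 5 = 17 → (3,17,8)
replace slot 1: 2·(17+8) − 3 = 47 → (47,17,8)
replace slot 2: 2·(47+8) − 17 = 93 → (47,93,8)
replace slot 1: 2·(93+8) − 47 = 155 → (155,93,8)

155,93,8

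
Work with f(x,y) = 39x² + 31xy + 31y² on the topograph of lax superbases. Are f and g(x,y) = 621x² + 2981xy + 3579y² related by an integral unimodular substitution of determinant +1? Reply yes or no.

D₁ = -3875, D₂ = -3875
f: flip: (39,31,31)→(31,-31,39)
f: translate: b→31 (≡-31 mod 62), so (31,-31,39)→(31,31,39)
f: reduced (well bottom): (31,31,39) with a≤c, −a<b≤a
g: translate: b→497 (≡2981 mod 1242), so (621,2981,3579)→(621,497,101)
g: flip: (621,497,101)→(101,-497,621)
g: translate: b→-93 (≡-497 mod 202), so (101,-497,621)→(101,-93,31)
g: flip: (101,-93,31)→(31,93,101)
g: translate: b→31 (≡93 mod 62), so (31,93,101)→(31,31,39)
g: reduced (well bottom): (31,31,39) with a≤c, −a<b≤a
reduced forms (31, 31, 39) vs (31, 31, 39) ⇒ equivalent

yes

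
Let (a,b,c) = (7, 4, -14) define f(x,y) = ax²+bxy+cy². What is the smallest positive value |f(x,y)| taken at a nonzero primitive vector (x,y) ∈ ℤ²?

descent: ρ → (-14,-4,7)
descent: ρ → (7,18,-3)  [lands on river]
river: ρ → (-3,18,7)
river: ρ → (7,10,-11)
river: ρ → (-11,12,6)
river: ρ → (6,12,-11)
river: ρ → (-11,10,7)
closes: descent 2, river 6
min |a| on river = 3

3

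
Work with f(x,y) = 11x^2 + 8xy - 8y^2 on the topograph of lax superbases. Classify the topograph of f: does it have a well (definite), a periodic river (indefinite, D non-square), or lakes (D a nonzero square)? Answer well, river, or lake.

D = b²−4ac = 8² − 4·11·(-8) = 416
D > 0 non-square ⇒ indefinite ⇒ periodic river

river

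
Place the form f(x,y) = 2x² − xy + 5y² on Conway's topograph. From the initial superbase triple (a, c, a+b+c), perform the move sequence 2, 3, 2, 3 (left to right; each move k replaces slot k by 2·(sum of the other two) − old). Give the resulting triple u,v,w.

start (2,5,6) = (f(1,0),f(0,1),f(1,1))
replace slot 2: 2·(2+6) − 5 = 11 → (2,11,6)
replace slot 3: 2·(2+11) − 6 = 20 → (2,11,20)
replace slot 2: 2·(2+20) − 11 = 33 → (2,33,20)
replace slot 3: 2·(2+33) − 20 = 50 → (2,33,50)

2,33,50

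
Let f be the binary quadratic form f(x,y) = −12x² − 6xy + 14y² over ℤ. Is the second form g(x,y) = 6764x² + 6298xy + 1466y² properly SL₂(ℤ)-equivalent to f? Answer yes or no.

D₁ = 708, D₂ = 708
river cycle of f (length 12): (14, 6, -12), (-12, 18, 8), (8, 14, -16), (-16, 18, 6), (6, 18, -16), (-16, 14, 8), (8, 18, -12), (-12, 6, 14), (14, 22, -4), (-4, 26, 2), … (2 more)
river cycle of g (length 12): (-4, 22, 14), (14, 6, -12), (-12, 18, 8), (8, 14, -16), (-16, 18, 6), (6, 18, -16), (-16, 14, 8), (8, 18, -12), (-12, 6, 14), (14, 22, -4), … (2 more)
cycles coincide ⇒ equivalent

yes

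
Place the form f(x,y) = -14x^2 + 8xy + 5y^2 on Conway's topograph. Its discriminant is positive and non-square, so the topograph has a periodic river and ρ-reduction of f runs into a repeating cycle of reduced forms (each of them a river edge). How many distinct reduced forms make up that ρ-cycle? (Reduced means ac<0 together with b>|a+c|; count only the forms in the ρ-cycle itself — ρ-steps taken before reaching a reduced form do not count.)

D = 344, ⌊√D⌋ = 18
descent: ρ → (5,12,-10)  [lands on river]
river: ρ → (-10,8,7)
river: ρ → (7,6,-11)
river: ρ → (-11,16,2)
river: ρ → (2,16,-11)
river: ρ → (-11,6,7)
river: ρ → (7,8,-10)
river: ρ → (-10,12,5)
river: ρ → (5,18,-1)
river: ρ → (-1,18,5)
ρ-cycle length = 10 (tail of 1 descent step not counted)

10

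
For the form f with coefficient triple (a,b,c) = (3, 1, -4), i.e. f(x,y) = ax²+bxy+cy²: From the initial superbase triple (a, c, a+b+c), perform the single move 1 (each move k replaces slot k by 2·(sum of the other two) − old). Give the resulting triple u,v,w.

start (3,-4,0) = (f(1,0),f(0,1),f(1,1))
replace slot 1: 2·((-4)+0) − 3 = -11 → (-11,-4,0)

-11,-4,0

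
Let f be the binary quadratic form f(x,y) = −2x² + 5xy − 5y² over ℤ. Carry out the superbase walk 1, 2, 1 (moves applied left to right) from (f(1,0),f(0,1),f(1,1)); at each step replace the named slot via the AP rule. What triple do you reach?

start (-2,-5,-2) = (f(1,0),f(0,1),f(1,1))
replace slot 1: 2·((-5)+(-2)) − (-2) = -12 → (-12,-5,-2)
replace slot 2: 2·((-12)+(-2)) − (-5) = -23 → (-12,-23,-2)
replace slot 1: 2·((-23)+(-2)) − (-12) = -38 → (-38,-23,-2)

-38,-23,-2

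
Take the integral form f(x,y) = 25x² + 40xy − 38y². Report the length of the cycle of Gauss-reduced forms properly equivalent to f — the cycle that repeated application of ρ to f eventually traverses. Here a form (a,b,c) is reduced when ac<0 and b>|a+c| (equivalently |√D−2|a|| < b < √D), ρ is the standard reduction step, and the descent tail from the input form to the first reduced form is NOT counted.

D = 5400, ⌊√D⌋ = 73
river: ρ → (-38,36,27)
river: ρ → (27,72,-2)
river: ρ → (-2,72,27)
river: ρ → (27,36,-38)
river: ρ → (-38,40,25)
river: ρ → (25,60,-18)
river: ρ → (-18,48,43)
river: ρ → (43,38,-23)
river: ρ → (-23,54,27)
river: ρ → (27,54,-23)
river: ρ → (-23,38,43)
river: ρ → (43,48,-18)
river: ρ → (-18,60,25)
river: ρ → (25,40,-38)
ρ-cycle length = 14 (tail of 0 descent steps not counted)

14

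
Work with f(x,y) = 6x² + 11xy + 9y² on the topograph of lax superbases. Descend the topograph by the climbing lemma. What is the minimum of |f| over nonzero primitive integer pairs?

translate: b→-1 (≡11 mod 12), so (6,11,9)→(6,-1,4)
flip: (6,-1,4)→(4,1,6)
reduced (well bottom): (4,1,6) with a≤c, −a<b≤a
well minimum = a = 4

4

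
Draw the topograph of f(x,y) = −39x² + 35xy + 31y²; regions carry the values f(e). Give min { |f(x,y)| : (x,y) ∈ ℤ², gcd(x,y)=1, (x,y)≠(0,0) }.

river: ρ → (31,27,-43)
river: ρ → (-43,59,15)
river: ρ → (15,61,-39)
river: ρ → (-39,17,37)
river: ρ → (37,57,-19)
river: ρ → (-19,57,37)
river: ρ → (37,17,-39)
river: ρ → (-39,61,15)
river: ρ → (15,59,-43)
river: ρ → (-43,27,31)
river: ρ → (31,35,-39)
river: ρ → (-39,43,27)
river: ρ → (27,65,-17)
river: ρ → (-17,71,15)
river: ρ → (15,49,-61)
river: ρ → (-61,73,3)
river: ρ → (3,77,-11)
river: ρ → (-11,77,3)
river: ρ → (3,73,-61)
river: ρ → (-61,49,15)
river: ρ → (15,71,-17)
river: ρ → (-17,65,27)
river: ρ → (27,43,-39)
river: ρ → (-39,35,31)
closes: descent 0, river 24
min |a| on river = 3

3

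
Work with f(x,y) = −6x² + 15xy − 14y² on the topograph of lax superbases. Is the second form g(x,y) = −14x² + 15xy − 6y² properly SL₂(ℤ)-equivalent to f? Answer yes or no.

D₁ = -111, D₂ = -111
f is negative-definite; reduce −f:
−f: translate: b→-3 (≡-15 mod 12), so (6,-15,14)→(6,-3,5)
−f: flip: (6,-3,5)→(5,3,6)
−f: reduced (well bottom): (5,3,6) with a≤c, −a<b≤a
flip sign back: reduced form of f is (-5,-3,-6)
g is negative-definite; reduce −g:
−g: translate: b→13 (≡-15 mod 28), so (14,-15,6)→(14,13,5)
−g: flip: (14,13,5)→(5,-13,14)
−g: translate: b→-3 (≡-13 mod 10), so (5,-13,14)→(5,-3,6)
−g: reduced (well bottom): (5,-3,6) with a≤c, −a<b≤a
flip sign back: reduced form of g is (-5,3,-6)
reduced forms (-5, -3, -6) vs (-5, 3, -6) ⇒ inequivalent

no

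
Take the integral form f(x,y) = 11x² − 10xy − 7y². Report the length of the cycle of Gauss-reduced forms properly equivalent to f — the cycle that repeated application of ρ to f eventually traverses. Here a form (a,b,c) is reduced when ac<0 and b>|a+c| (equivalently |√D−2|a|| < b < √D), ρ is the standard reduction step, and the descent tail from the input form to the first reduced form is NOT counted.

D = 408, ⌊√D⌋ = 20
descent: ρ → (-7,10,11)  [lands on river]
river: ρ → (11,12,-6)
river: ρ → (-6,12,11)
river: ρ → (11,10,-7)
river: ρ → (-7,18,3)
river: ρ → (3,18,-7)
ρ-cycle length = 6 (tail of 1 descent step not counted)

6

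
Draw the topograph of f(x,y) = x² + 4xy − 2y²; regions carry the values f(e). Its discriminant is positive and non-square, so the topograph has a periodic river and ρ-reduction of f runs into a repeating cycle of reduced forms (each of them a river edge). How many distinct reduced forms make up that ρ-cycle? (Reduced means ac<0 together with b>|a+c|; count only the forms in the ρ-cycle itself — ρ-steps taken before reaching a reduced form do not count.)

D = 24, ⌊√D⌋ = 4
river: ρ → (-2,4,1)
river: ρ → (1,4,-2)
ρ-cycle length = 2 (tail of 0 descent steps not counted)

2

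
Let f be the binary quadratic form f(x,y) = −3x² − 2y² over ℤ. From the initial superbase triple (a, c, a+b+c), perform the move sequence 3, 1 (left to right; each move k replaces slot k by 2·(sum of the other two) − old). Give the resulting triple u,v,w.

start (-3,-2,-5) = (f(1,0),f(0,1),f(1,1))
replace slot 3: 2·((-3)+(-2)) − (-5) = -5 → (-3,-2,-5)
replace slot 1: 2·((-2)+(-5)) − (-3) = -11 → (-11,-2,-5)

-11,-2,-5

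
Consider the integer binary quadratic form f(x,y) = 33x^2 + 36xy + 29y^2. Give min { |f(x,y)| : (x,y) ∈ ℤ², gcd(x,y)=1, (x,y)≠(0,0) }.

translate: b→-30 (≡36 mod 66), so (33,36,29)→(33,-30,26)
flip: (33,-30,26)→(26,30,33)
translate: b→-22 (≡30 mod 52), so (26,30,33)→(26,-22,29)
reduced (well bottom): (26,-22,29) with a≤c, −a<b≤a
well minimum = a = 26

26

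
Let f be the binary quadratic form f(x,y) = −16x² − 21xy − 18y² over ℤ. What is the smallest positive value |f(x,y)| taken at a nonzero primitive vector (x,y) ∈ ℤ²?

translate: b→-11 (≡21 mod 32), so (16,21,18)→(16,-11,13)
flip: (16,-11,13)→(13,11,16)
reduced (well bottom): (13,11,16) with a≤c, −a<b≤a
well minimum |f| = |-13| = 13 (negative-definite)

13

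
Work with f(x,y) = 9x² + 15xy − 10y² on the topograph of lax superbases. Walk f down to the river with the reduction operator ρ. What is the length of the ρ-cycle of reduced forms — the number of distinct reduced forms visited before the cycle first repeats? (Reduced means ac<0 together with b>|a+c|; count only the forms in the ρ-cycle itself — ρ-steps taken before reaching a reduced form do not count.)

D = 585, ⌊√D⌋ = 24
river: ρ → (-10,5,14)
river: ρ → (14,23,-1)
river: ρ → (-1,23,14)
river: ρ → (14,5,-10)
river: ρ → (-10,15,9)
river: ρ → (9,21,-4)
river: ρ → (-4,19,14)
river: ρ → (14,9,-9)
river: ρ → (-9,9,14)
river: ρ → (14,19,-4)
river: ρ → (-4,21,9)
river: ρ → (9,15,-10)
ρ-cycle length = 12 (tail of 0 descent steps not counted)

12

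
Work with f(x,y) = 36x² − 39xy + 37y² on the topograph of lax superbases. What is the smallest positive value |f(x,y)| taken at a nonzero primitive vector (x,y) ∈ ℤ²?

translate: b→33 (≡-39 mod 72), so (36,-39,37)→(36,33,34)
flip: (36,33,34)→(34,-33,36)
reduced (well bottom): (34,-33,36) with a≤c, −a<b≤a
well minimum = a = 34

34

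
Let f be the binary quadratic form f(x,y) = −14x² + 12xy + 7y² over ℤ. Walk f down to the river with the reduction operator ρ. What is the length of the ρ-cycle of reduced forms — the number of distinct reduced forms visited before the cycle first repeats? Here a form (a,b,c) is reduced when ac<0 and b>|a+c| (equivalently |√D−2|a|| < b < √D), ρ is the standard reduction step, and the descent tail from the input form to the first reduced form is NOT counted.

D = 536, ⌊√D⌋ = 23
river: ρ → (7,16,-10)
river: ρ → (-10,4,13)
river: ρ → (13,22,-1)
river: ρ → (-1,22,13)
river: ρ → (13,4,-10)
river: ρ → (-10,16,7)
river: ρ → (7,12,-14)
river: ρ → (-14,16,5)
river: ρ → (5,14,-17)
river: ρ → (-17,20,2)
river: ρ → (2,20,-17)
river: ρ → (-17,14,5)
river: ρ → (5,16,-14)
river: ρ → (-14,12,7)
ρ-cycle length = 14 (tail of 0 descent steps not counted)

14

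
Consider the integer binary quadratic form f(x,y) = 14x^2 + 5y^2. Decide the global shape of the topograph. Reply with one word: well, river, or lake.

D = b²−4ac = 0² − 4·14·5 = -280
D < 0 ⇒ definite ⇒ every region one sign ⇒ single well

well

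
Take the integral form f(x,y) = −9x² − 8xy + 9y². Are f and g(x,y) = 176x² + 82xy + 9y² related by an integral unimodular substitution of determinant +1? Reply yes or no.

D₁ = 388, D₂ = 388
river cycle of f (length 22): (9, 8, -9), (-9, 10, 8), (8, 6, -11), (-11, 16, 3), (3, 14, -16), (-16, 18, 1), (1, 18, -16), (-16, 14, 3), (3, 16, -11), (-11, 6, 8), … (12 more)
river cycle of g (length 22): (9, 8, -9), (-9, 10, 8), (8, 6, -11), (-11, 16, 3), (3, 14, -16), (-16, 18, 1), (1, 18, -16), (-16, 14, 3), (3, 16, -11), (-11, 6, 8), … (12 more)
cycles coincide ⇒ equivalent

yes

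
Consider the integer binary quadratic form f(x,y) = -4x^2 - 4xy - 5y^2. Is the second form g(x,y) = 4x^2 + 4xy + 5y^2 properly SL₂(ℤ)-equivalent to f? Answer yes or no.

D₁ = -64, D₂ = -64
f is negative-definite; reduce −f:
−f: reduced (well bottom): (4,4,5) with a≤c, −a<b≤a
flip sign back: reduced form of f is (-4,-4,-5)
g: reduced (well bottom): (4,4,5) with a≤c, −a<b≤a
reduced forms (-4, -4, -5) vs (4, 4, 5) ⇒ inequivalent

no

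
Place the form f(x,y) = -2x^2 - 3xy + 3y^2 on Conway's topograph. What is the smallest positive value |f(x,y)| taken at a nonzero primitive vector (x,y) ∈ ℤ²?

descent: ρ → (3,3,-2)  [lands on river]
river: ρ → (-2,5,1)
river: ρ → (1,5,-2)
river: ρ → (-2,3,3)
closes: descent 1, river 4
min |a| on river = 1

1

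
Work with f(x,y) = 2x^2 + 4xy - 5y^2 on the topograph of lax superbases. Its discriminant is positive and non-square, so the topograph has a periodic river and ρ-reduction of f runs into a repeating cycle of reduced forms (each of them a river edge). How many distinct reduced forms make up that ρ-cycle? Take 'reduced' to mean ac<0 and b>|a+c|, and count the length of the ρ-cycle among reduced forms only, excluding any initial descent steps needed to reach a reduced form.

D = 56, ⌊√D⌋ = 7
river: ρ → (-5,6,1)
river: ρ → (1,6,-5)
river: ρ → (-5,4,2)
river: ρ → (2,4,-5)
ρ-cycle length = 4 (tail of 0 descent steps not counted)

4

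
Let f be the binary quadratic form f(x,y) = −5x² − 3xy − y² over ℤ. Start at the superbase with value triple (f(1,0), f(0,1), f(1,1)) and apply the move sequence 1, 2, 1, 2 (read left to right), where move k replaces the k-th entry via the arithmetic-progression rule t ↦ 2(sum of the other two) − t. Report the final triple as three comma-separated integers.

start (-5,-1,-9) = (f(1,0),f(0,1),f(1,1))
replace slot 1: 2·((-1)+(-9)) − (-5) = -15 → (-15,-1,-9)
replace slot 2: 2·((-15)+(-9)) − (-1) = -47 → (-15,-47,-9)
replace slot 1: 2·((-47)+(-9)) − (-15) = -97 → (-97,-47,-9)
replace slot 2: 2·((-97)+(-9)) − (-47) = -165 → (-97,-165,-9)

-97,-165,-9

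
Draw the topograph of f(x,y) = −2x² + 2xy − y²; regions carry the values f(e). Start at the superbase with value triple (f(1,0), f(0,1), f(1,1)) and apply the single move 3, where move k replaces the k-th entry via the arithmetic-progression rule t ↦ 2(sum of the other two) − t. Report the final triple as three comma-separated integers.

start (-2,-1,-1) = (f(1,0),f(0,1),f(1,1))
replace slot 3: 2·((-2)+(-1)) − (-1) = -5 → (-2,-1,-5)

-2,-1,-5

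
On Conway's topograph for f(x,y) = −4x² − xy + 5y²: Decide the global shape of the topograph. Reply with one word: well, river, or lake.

D = b²−4ac = (-1)² − 4·(-4)·5 = 81
D = 9² is a perfect square ⇒ form factors over ℤ ⇒ lakes

lake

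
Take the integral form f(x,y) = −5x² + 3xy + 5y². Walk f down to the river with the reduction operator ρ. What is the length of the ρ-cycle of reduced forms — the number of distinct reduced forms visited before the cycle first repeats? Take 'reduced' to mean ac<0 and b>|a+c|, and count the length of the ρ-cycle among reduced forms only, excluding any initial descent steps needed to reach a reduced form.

D = 109, ⌊√D⌋ = 10
river: ρ → (5,7,-3)
river: ρ → (-3,5,7)
river: ρ → (7,9,-1)
river: ρ → (-1,9,7)
river: ρ → (7,5,-3)
river: ρ → (-3,7,5)
river: ρ → (5,3,-5)
river: ρ → (-5,7,3)
river: ρ → (3,5,-7)
river: ρ → (-7,9,1)
river: ρ → (1,9,-7)
river: ρ → (-7,5,3)
river: ρ → (3,7,-5)
river: ρ → (-5,3,5)
ρ-cycle length = 14 (tail of 0 descent steps not counted)

14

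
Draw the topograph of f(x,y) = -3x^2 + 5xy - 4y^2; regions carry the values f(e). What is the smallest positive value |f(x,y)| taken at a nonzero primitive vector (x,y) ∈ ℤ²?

translate: b→1 (≡-5 mod 6), so (3,-5,4)→(3,1,2)
flip: (3,1,2)→(2,-1,3)
reduced (well bottom): (2,-1,3) with a≤c, −a<b≤a
well minimum |f| = |-2| = 2 (negative-definite)

2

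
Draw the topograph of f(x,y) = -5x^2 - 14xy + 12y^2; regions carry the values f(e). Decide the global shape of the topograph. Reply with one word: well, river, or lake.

D = b²−4ac = (-14)² − 4·(-5)·12 = 436
D > 0 non-square ⇒ indefinite ⇒ periodic river

river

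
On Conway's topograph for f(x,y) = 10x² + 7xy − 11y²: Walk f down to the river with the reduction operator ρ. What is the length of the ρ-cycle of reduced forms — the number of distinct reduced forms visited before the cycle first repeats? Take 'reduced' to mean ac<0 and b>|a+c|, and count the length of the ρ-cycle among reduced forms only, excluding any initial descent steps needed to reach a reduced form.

D = 489, ⌊√D⌋ = 22
river: ρ → (-11,15,6)
river: ρ → (6,21,-2)
river: ρ → (-2,19,16)
river: ρ → (16,13,-5)
river: ρ → (-5,17,10)
river: ρ → (10,3,-12)
river: ρ → (-12,21,1)
river: ρ → (1,21,-12)
river: ρ → (-12,3,10)
river: ρ → (10,17,-5)
river: ρ → (-5,13,16)
river: ρ → (16,19,-2)
river: ρ → (-2,21,6)
river: ρ → (6,15,-11)
river: ρ → (-11,7,10)
river: ρ → (10,13,-8)
river: ρ → (-8,19,4)
river: ρ → (4,21,-3)
river: ρ → (-3,21,4)
river: ρ → (4,19,-8)
river: ρ → (-8,13,10)
river: ρ → (10,7,-11)
ρ-cycle length = 22 (tail of 0 descent steps not counted)

22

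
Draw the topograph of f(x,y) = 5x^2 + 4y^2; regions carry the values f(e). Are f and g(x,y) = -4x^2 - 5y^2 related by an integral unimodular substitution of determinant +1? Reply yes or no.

D₁ = -80, D₂ = -80
f: flip: (5,0,4)→(4,0,5)
f: reduced (well bottom): (4,0,5) with a≤c, −a<b≤a
g is negative-definite; reduce −g:
−g: reduced (well bottom): (4,0,5) with a≤c, −a<b≤a
flip sign back: reduced form of g is (-4,0,-5)
reduced forms (4, 0, 5) vs (-4, 0, -5) ⇒ inequivalent

no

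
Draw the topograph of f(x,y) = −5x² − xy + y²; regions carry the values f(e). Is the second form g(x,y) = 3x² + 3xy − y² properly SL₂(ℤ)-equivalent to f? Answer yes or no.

D₁ = 21, D₂ = 21
river cycle of f (length 2): (1, 3, -3), (-3, 3, 1)
river cycle of g (length 2): (-1, 3, 3), (3, 3, -1)
cycles differ ⇒ inequivalent

no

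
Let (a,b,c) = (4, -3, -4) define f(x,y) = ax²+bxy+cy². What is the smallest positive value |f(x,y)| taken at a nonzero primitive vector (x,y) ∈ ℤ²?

descent: ρ → (-4,3,4)  [lands on river]
river: ρ → (4,5,-3)
river: ρ → (-3,7,2)
river: ρ → (2,5,-6)
river: ρ → (-6,7,1)
river: ρ → (1,7,-6)
river: ρ → (-6,5,2)
river: ρ → (2,7,-3)
river: ρ → (-3,5,4)
river: ρ → (4,3,-4)
river: ρ → (-4,5,3)
river: ρ → (3,7,-2)
river: ρ → (-2,5,6)
river: ρ → (6,7,-1)
river: ρ → (-1,7,6)
river: ρ → (6,5,-2)
river: ρ → (-2,7,3)
river: ρ → (3,5,-4)
closes: descent 1, river 18
min |a| on river = 1

1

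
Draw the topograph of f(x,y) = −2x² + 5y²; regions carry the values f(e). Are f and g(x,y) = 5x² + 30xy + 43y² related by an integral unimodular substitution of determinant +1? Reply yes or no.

D₁ = 40, D₂ = 40
river cycle of f (length 6): (-2, 4, 3), (3, 2, -3), (-3, 4, 2), (2, 4, -3), (-3, 2, 3), (3, 4, -2)
river cycle of g (length 6): (-2, 4, 3), (3, 2, -3), (-3, 4, 2), (2, 4, -3), (-3, 2, 3), (3, 4, -2)
cycles coincide ⇒ equivalent

yes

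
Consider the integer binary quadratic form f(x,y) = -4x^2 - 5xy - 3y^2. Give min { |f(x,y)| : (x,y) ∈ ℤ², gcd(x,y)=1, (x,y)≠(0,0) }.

translate: b→-3 (≡5 mod 8), so (4,5,3)→(4,-3,2)
flip: (4,-3,2)→(2,3,4)
translate: b→-1 (≡3 mod 4), so (2,3,4)→(2,-1,3)
reduced (well bottom): (2,-1,3) with a≤c, −a<b≤a
well minimum |f| = |-2| = 2 (negative-definite)

2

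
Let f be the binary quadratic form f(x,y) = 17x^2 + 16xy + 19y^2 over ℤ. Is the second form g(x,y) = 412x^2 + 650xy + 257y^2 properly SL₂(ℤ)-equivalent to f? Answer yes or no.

D₁ = -1036, D₂ = -1036
f: reduced (well bottom): (17,16,19) with a≤c, −a<b≤a
g: translate: b→-174 (≡650 mod 824), so (412,650,257)→(412,-174,19)
g: flip: (412,-174,19)→(19,174,412)
g: translate: b→-16 (≡174 mod 38), so (19,174,412)→(19,-16,17)
g: flip: (19,-16,17)→(17,16,19)
g: reduced (well bottom): (17,16,19) with a≤c, −a<b≤a
reduced forms (17, 16, 19) vs (17, 16, 19) ⇒ equivalent

yes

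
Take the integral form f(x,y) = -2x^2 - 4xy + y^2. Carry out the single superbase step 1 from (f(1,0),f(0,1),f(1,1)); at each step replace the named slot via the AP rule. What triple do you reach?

start (-2,1,-5) = (f(1,0),f(0,1),f(1,1))
replace slot 1: 2·(1+(-5)) − (-2) = -6 → (-6,1,-5)

-6,1,-5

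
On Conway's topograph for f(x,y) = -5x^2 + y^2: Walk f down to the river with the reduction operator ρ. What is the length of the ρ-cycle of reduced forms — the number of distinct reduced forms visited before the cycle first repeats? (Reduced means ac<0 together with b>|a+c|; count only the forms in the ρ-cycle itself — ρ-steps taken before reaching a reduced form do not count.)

D = 20, ⌊√D⌋ = 4
descent: ρ → (1,4,-1)  [lands on river]
river: ρ → (-1,4,1)
ρ-cycle length = 2 (tail of 1 descent step not counted)

2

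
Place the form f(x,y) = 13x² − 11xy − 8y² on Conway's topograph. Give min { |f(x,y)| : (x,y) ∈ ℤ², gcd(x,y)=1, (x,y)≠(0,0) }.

descent: ρ → (-8,11,13)  [lands on river]
river: ρ → (13,15,-6)
river: ρ → (-6,21,4)
river: ρ → (4,19,-11)
river: ρ → (-11,3,12)
river: ρ → (12,21,-2)
river: ρ → (-2,23,1)
river: ρ → (1,23,-2)
river: ρ → (-2,21,12)
river: ρ → (12,3,-11)
river: ρ → (-11,19,4)
river: ρ → (4,21,-6)
river: ρ → (-6,15,13)
river: ρ → (13,11,-8)
river: ρ → (-8,21,3)
river: ρ → (3,21,-8)
closes: descent 1, river 16
min |a| on river = 1

1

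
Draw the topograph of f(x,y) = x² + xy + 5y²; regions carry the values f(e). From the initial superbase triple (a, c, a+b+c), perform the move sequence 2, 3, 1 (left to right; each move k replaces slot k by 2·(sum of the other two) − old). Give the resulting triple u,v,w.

start (1,5,7) = (f(1,0),f(0,1),f(1,1))
replace slot 2: 2·(1+7) − 5 = 11 → (1,11,7)
replace slot 3: 2·(1+11) − 7 = 17 → (1,11,17)
replace slot 1: 2·(11+17) − 1 = 55 → (55,11,17)

55,11,17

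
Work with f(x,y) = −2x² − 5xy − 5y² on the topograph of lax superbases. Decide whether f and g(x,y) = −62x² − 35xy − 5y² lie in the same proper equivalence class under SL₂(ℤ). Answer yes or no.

D₁ = -15, D₂ = -15
f is negative-definite; reduce −f:
−f: translate: b→1 (≡5 mod 4), so (2,5,5)→(2,1,2)
−f: reduced (well bottom): (2,1,2) with a≤c, −a<b≤a
flip sign back: reduced form of f is (-2,-1,-2)
g is negative-definite; reduce −g:
−g: flip: (62,35,5)→(5,-35,62)
−g: translate: b→5 (≡-35 mod 10), so (5,-35,62)→(5,5,2)
−g: flip: (5,5,2)→(2,-5,5)
−g: translate: b→-1 (≡-5 mod 4), so (2,-5,5)→(2,-1,2)
−g: flip: (2,-1,2)→(2,1,2)
−g: reduced (well bottom): (2,1,2) with a≤c, −a<b≤a
flip sign back: reduced form of g is (-2,-1,-2)
reduced forms (-2, -1, -2) vs (-2, -1, -2) ⇒ equivalent

yes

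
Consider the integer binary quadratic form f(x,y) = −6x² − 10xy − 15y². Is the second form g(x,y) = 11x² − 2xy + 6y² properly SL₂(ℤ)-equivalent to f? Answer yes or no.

D₁ = -260, D₂ = -260
f is negative-definite; reduce −f:
−f: translate: b→-2 (≡10 mod 12), so (6,10,15)→(6,-2,11)
−f: reduced (well bottom): (6,-2,11) with a≤c, −a<b≤a
flip sign back: reduced form of f is (-6,2,-11)
g: flip: (11,-2,6)→(6,2,11)
g: reduced (well bottom): (6,2,11) with a≤c, −a<b≤a
reduced forms (-6, 2, -11) vs (6, 2, 11) ⇒ inequivalent

no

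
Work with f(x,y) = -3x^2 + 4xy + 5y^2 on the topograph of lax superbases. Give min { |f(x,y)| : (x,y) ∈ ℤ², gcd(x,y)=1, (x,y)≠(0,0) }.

river: ρ → (5,6,-2)
river: ρ → (-2,6,5)
river: ρ → (5,4,-3)
river: ρ → (-3,8,1)
river: ρ → (1,8,-3)
river: ρ → (-3,4,5)
closes: descent 0, river 6
min |a| on river = 1

1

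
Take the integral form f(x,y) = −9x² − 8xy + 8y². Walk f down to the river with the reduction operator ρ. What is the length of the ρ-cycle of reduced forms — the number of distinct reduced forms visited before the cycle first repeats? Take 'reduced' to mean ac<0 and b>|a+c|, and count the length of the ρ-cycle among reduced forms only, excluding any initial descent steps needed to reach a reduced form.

D = 352, ⌊√D⌋ = 18
descent: ρ → (8,8,-9)  [lands on river]
river: ρ → (-9,10,7)
river: ρ → (7,18,-1)
river: ρ → (-1,18,7)
river: ρ → (7,10,-9)
river: ρ → (-9,8,8)
ρ-cycle length = 6 (tail of 1 descent step not counted)

6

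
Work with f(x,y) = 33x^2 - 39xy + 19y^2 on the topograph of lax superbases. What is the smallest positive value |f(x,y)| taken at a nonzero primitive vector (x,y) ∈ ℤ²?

translate: b→27 (≡-39 mod 66), so (33,-39,19)→(33,27,13)
flip: (33,27,13)→(13,-27,33)
translate: b→-1 (≡-27 mod 26), so (13,-27,33)→(13,-1,19)
reduced (well bottom): (13,-1,19) with a≤c, −a<b≤a
well minimum = a = 13

13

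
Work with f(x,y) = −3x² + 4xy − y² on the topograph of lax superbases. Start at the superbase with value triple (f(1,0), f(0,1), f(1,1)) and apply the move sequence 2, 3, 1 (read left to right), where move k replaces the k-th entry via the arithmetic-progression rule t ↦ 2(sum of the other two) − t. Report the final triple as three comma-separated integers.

start (-3,-1,0) = (f(1,0),f(0,1),f(1,1))
replace slot 2: 2·((-3)+0) − (-1) = -5 → (-3,-5,0)
replace slot 3: 2·((-3)+(-5)) − 0 = -16 → (-3,-5,-16)
replace slot 1: 2·((-5)+(-16)) − (-3) = -39 → (-39,-5,-16)

-39,-5,-16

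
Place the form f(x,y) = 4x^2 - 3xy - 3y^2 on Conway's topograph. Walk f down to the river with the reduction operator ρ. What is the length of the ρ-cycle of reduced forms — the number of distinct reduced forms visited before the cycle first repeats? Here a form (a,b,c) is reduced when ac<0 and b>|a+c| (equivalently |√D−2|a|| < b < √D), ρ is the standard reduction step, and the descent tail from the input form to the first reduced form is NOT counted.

D = 57, ⌊√D⌋ = 7
descent: ρ → (-3,3,4)  [lands on river]
river: ρ → (4,5,-2)
river: ρ → (-2,7,1)
river: ρ → (1,7,-2)
river: ρ → (-2,5,4)
river: ρ → (4,3,-3)
ρ-cycle length = 6 (tail of 1 descent step not counted)

6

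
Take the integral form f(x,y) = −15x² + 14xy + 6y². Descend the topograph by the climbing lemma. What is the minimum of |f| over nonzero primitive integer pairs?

river: ρ → (6,22,-3)
river: ρ → (-3,20,13)
river: ρ → (13,6,-10)
river: ρ → (-10,14,9)
river: ρ → (9,22,-2)
river: ρ → (-2,22,9)
river: ρ → (9,14,-10)
river: ρ → (-10,6,13)
river: ρ → (13,20,-3)
river: ρ → (-3,22,6)
river: ρ → (6,14,-15)
river: ρ → (-15,16,5)
river: ρ → (5,14,-18)
river: ρ → (-18,22,1)
river: ρ → (1,22,-18)
river: ρ → (-18,14,5)
river: ρ → (5,16,-15)
river: ρ → (-15,14,6)
closes: descent 0, river 18
min |a| on river = 1

1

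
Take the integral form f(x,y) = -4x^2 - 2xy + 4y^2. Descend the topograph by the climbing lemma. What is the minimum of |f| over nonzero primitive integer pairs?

descent: ρ → (4,2,-4)  [lands on river]
river: ρ → (-4,6,2)
river: ρ → (2,6,-4)
river: ρ → (-4,2,4)
river: ρ → (4,6,-2)
river: ρ → (-2,6,4)
closes: descent 1, river 6
min |a| on river = 2

2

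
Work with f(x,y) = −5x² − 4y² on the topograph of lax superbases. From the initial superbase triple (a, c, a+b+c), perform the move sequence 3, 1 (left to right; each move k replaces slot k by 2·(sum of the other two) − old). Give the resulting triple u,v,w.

start (-5,-4,-9) = (f(1,0),f(0,1),f(1,1))
replace slot 3: 2·((-5)+(-4)) − (-9) = -9 → (-5,-4,-9)
replace slot 1: 2·((-4)+(-9)) − (-5) = -21 → (-21,-4,-9)

-21,-4,-9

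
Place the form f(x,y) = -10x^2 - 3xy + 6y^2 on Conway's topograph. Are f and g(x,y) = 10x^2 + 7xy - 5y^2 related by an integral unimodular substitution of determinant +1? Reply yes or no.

D₁ = 249, D₂ = 249
river cycle of f (length 16): (6, 15, -1), (-1, 15, 6), (6, 9, -7), (-7, 5, 8), (8, 11, -4), (-4, 13, 5), (5, 7, -10), (-10, 13, 2), (2, 15, -3), (-3, 15, 2), … (6 more)
river cycle of g (length 16): (-5, 13, 4), (4, 11, -8), (-8, 5, 7), (7, 9, -6), (-6, 15, 1), (1, 15, -6), (-6, 9, 7), (7, 5, -8), (-8, 11, 4), (4, 13, -5), … (6 more)
cycles differ ⇒ inequivalent

no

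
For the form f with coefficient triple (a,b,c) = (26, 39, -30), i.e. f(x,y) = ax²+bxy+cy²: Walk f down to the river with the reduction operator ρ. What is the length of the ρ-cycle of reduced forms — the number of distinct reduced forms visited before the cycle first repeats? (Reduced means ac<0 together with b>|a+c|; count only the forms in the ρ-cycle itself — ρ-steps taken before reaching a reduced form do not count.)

D = 4641, ⌊√D⌋ = 68
river: ρ → (-30,21,35)
river: ρ → (35,49,-16)
river: ρ → (-16,47,38)
river: ρ → (38,29,-25)
river: ρ → (-25,21,42)
river: ρ → (42,63,-4)
river: ρ → (-4,65,26)
river: ρ → (26,39,-30)
ρ-cycle length = 8 (tail of 0 descent steps not counted)

8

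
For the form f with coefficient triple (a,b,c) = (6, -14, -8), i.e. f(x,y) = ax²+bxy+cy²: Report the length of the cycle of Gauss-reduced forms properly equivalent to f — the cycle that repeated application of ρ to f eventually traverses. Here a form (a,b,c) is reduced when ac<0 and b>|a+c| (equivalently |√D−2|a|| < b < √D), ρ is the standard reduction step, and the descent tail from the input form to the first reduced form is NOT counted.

D = 388, ⌊√D⌋ = 19
descent: ρ → (-8,14,6)  [lands on river]
river: ρ → (6,10,-12)
river: ρ → (-12,14,4)
river: ρ → (4,18,-4)
river: ρ → (-4,14,12)
river: ρ → (12,10,-6)
river: ρ → (-6,14,8)
river: ρ → (8,18,-2)
river: ρ → (-2,18,8)
river: ρ → (8,14,-6)
river: ρ → (-6,10,12)
river: ρ → (12,14,-4)
river: ρ → (-4,18,4)
river: ρ → (4,14,-12)
river: ρ → (-12,10,6)
river: ρ → (6,14,-8)
river: ρ → (-8,18,2)
river: ρ → (2,18,-8)
ρ-cycle length = 18 (tail of 1 descent step not counted)

18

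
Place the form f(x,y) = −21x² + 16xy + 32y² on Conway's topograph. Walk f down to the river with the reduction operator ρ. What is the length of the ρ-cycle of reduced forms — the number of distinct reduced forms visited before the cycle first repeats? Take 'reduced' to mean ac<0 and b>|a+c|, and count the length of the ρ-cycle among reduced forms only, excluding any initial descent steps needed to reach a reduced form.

D = 2944, ⌊√D⌋ = 54
river: ρ → (32,48,-5)
river: ρ → (-5,52,12)
river: ρ → (12,44,-21)
river: ρ → (-21,40,16)
river: ρ → (16,24,-37)
river: ρ → (-37,50,3)
river: ρ → (3,52,-20)
river: ρ → (-20,28,27)
river: ρ → (27,26,-21)
river: ρ → (-21,16,32)
ρ-cycle length = 10 (tail of 0 descent steps not counted)

10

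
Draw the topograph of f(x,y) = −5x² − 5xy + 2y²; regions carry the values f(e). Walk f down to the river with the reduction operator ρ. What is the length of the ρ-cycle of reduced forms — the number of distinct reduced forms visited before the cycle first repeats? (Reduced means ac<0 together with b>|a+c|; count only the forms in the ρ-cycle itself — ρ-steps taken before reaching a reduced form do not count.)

D = 65, ⌊√D⌋ = 8
descent: ρ → (2,5,-5)  [lands on river]
river: ρ → (-5,5,2)
river: ρ → (2,7,-2)
river: ρ → (-2,5,5)
river: ρ → (5,5,-2)
river: ρ → (-2,7,2)
ρ-cycle length = 6 (tail of 1 descent step not counted)

6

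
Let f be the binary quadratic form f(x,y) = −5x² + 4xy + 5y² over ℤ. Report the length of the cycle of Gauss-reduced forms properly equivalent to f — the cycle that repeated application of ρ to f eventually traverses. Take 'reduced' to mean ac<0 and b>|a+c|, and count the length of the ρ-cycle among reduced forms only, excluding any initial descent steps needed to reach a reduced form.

D = 116, ⌊√D⌋ = 10
river: ρ → (5,6,-4)
river: ρ → (-4,10,1)
river: ρ → (1,10,-4)
river: ρ → (-4,6,5)
river: ρ → (5,4,-5)
river: ρ → (-5,6,4)
river: ρ → (4,10,-1)
river: ρ → (-1,10,4)
river: ρ → (4,6,-5)
river: ρ → (-5,4,5)
ρ-cycle length = 10 (tail of 0 descent steps not counted)

10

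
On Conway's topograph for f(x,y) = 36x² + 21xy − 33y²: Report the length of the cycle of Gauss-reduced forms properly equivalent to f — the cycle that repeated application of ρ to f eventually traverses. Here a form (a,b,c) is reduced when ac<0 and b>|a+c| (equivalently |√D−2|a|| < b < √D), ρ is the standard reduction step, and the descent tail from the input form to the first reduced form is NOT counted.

D = 5193, ⌊√D⌋ = 72
river: ρ → (-33,45,24)
river: ρ → (24,51,-27)
river: ρ → (-27,57,18)
river: ρ → (18,51,-36)
river: ρ → (-36,21,33)
river: ρ → (33,45,-24)
river: ρ → (-24,51,27)
river: ρ → (27,57,-18)
river: ρ → (-18,51,36)
river: ρ → (36,21,-33)
ρ-cycle length = 10 (tail of 0 descent steps not counted)

10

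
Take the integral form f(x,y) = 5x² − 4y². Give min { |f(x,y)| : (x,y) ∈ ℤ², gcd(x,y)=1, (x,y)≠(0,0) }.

descent: ρ → (-4,8,1)  [lands on river]
river: ρ → (1,8,-4)
closes: descent 1, river 2
min |a| on river = 1

1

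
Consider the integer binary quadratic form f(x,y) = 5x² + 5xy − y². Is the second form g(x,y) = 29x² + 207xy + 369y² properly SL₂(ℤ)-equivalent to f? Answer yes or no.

D₁ = 45, D₂ = 45
river cycle of f (length 2): (-1, 5, 5), (5, 5, -1)
river cycle of g (length 2): (5, 5, -1), (-1, 5, 5)
cycles coincide ⇒ equivalent

yes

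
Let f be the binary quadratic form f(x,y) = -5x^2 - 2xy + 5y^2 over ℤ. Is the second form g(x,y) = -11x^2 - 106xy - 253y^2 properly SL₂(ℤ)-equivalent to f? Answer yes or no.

D₁ = 104, D₂ = 104
river cycle of f (length 6): (5, 2, -5), (-5, 8, 2), (2, 8, -5), (-5, 2, 5), (5, 8, -2), (-2, 8, 5)
river cycle of g (length 6): (2, 8, -5), (-5, 2, 5), (5, 8, -2), (-2, 8, 5), (5, 2, -5), (-5, 8, 2)
cycles coincide ⇒ equivalent

yes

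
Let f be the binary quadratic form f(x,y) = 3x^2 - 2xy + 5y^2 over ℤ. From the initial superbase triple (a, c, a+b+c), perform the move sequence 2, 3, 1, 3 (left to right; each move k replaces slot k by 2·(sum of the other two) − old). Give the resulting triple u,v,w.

start (3,5,6) = (f(1,0),f(0,1),f(1,1))
replace slot 2: 2·(3+6) − 5 = 13 → (3,13,6)
replace slot 3: 2·(3+13) − 6 = 26 → (3,13,26)
replace slot 1: 2·(13+26) − 3 = 75 → (75,13,26)
replace slot 3: 2·(75+13) − 26 = 150 → (75,13,150)

75,13,150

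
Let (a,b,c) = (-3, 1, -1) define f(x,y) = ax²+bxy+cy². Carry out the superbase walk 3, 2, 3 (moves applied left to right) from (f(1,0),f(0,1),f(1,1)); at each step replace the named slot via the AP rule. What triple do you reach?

start (-3,-1,-3) = (f(1,0),f(0,1),f(1,1))
replace slot 3: 2·((-3)+(-1)) − (-3) = -5 → (-3,-1,-5)
replace slot 2: 2·((-3)+(-5)) − (-1) = -15 → (-3,-15,-5)
replace slot 3: 2·((-3)+(-15)) − (-5) = -31 → (-3,-15,-31)

-3,-15,-31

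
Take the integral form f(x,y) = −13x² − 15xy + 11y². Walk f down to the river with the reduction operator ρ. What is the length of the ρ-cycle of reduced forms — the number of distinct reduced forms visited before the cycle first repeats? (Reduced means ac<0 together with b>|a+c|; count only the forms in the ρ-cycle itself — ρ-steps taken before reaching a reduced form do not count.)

D = 797, ⌊√D⌋ = 28
descent: ρ → (11,15,-13)  [lands on river]
river: ρ → (-13,11,13)
river: ρ → (13,15,-11)
river: ρ → (-11,7,17)
river: ρ → (17,27,-1)
river: ρ → (-1,27,17)
river: ρ → (17,7,-11)
river: ρ → (-11,15,13)
river: ρ → (13,11,-13)
river: ρ → (-13,15,11)
river: ρ → (11,7,-17)
river: ρ → (-17,27,1)
river: ρ → (1,27,-17)
river: ρ → (-17,7,11)
ρ-cycle length = 14 (tail of 1 descent step not counted)

14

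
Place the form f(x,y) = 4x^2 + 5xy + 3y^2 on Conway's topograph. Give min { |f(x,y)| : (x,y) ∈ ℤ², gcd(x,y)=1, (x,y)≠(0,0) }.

translate: b→-3 (≡5 mod 8), so (4,5,3)→(4,-3,2)
flip: (4,-3,2)→(2,3,4)
translate: b→-1 (≡3 mod 4), so (2,3,4)→(2,-1,3)
reduced (well bottom): (2,-1,3) with a≤c, −a<b≤a
well minimum = a = 2

2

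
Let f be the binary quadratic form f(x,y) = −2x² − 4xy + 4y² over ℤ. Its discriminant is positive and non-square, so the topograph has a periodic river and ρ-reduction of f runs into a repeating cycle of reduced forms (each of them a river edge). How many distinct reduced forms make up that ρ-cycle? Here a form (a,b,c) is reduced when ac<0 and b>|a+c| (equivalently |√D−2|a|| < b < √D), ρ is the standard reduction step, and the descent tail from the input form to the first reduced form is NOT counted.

D = 48, ⌊√D⌋ = 6
descent: ρ → (4,4,-2)  [lands on river]
river: ρ → (-2,4,4)
ρ-cycle length = 2 (tail of 1 descent step not counted)

2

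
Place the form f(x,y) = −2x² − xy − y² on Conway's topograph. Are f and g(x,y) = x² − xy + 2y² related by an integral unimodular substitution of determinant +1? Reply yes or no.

D₁ = -7, D₂ = -7
f is negative-definite; reduce −f:
−f: flip: (2,1,1)→(1,-1,2)
−f: translate: b→1 (≡-1 mod 2), so (1,-1,2)→(1,1,2)
−f: reduced (well bottom): (1,1,2) with a≤c, −a<b≤a
flip sign back: reduced form of f is (-1,-1,-2)
g: translate: b→1 (≡-1 mod 2), so (1,-1,2)→(1,1,2)
g: reduced (well bottom): (1,1,2) with a≤c, −a<b≤a
reduced forms (-1, -1, -2) vs (1, 1, 2) ⇒ inequivalent

no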